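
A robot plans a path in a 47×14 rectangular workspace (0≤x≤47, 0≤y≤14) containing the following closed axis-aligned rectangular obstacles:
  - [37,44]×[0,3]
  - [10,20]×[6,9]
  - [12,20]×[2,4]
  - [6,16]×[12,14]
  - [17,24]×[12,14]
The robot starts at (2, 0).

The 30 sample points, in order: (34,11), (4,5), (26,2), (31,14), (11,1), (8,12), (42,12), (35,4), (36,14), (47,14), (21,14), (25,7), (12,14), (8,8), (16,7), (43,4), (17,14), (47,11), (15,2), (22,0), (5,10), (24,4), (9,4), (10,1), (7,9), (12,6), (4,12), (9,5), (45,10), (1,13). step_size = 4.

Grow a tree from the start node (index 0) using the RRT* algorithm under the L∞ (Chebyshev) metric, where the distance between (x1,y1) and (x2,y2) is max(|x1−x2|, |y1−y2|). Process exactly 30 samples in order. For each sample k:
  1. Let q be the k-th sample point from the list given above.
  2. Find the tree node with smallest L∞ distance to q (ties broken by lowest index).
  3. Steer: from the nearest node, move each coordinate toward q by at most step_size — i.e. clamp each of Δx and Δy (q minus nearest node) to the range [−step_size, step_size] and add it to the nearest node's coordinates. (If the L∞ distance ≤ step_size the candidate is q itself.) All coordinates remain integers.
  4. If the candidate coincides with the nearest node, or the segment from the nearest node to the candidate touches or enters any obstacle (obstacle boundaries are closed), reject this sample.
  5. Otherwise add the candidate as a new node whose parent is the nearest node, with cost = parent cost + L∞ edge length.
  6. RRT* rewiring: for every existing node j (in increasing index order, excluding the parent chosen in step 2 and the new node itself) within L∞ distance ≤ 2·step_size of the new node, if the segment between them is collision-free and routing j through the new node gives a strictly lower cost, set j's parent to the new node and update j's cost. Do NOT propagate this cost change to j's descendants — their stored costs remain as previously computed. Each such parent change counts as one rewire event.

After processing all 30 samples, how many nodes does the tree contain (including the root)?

1. q=(34,11) nearest=0 d=32 new=(6,4) → add node 1 parent=0 cost=4
2. q=(4,5) nearest=1 d=2 new=(4,5) → add node 2 parent=1 cost=6
3. q=(26,2) nearest=1 d=20 new=(10,2) → add node 3 parent=1 cost=8
4. q=(31,14) nearest=3 d=21 new=(14,6) → blocked by [10,20]×[6,9], reject
5. q=(11,1) nearest=3 d=1 new=(11,1) → add node 4 parent=3 cost=9
6. q=(8,12) nearest=2 d=7 new=(8,9) → add node 5 parent=2 cost=10
7. q=(42,12) nearest=4 d=31 new=(15,5) → blocked by [12,20]×[2,4], reject
8. q=(35,4) nearest=4 d=24 new=(15,4) → blocked by [12,20]×[2,4], reject
9. q=(36,14) nearest=4 d=25 new=(15,5) → blocked by [12,20]×[2,4], reject
10. q=(47,14) nearest=4 d=36 new=(15,5) → blocked by [12,20]×[2,4], reject
11. q=(21,14) nearest=3 d=12 new=(14,6) → blocked by [10,20]×[6,9], reject
12. q=(25,7) nearest=4 d=14 new=(15,5) → blocked by [12,20]×[2,4], reject
13. q=(12,14) nearest=5 d=5 new=(12,13) → blocked by [6,16]×[12,14], reject
14. q=(8,8) nearest=5 d=1 new=(8,8) → add node 6 parent=5 cost=11
15. q=(16,7) nearest=3 d=6 new=(14,6) → blocked by [10,20]×[6,9], reject
16. q=(43,4) nearest=4 d=32 new=(15,4) → blocked by [12,20]×[2,4], reject
17. q=(17,14) nearest=5 d=9 new=(12,13) → blocked by [6,16]×[12,14], reject
18. q=(47,11) nearest=4 d=36 new=(15,5) → blocked by [12,20]×[2,4], reject
19. q=(15,2) nearest=4 d=4 new=(15,2) → blocked by [12,20]×[2,4], reject
20. q=(22,0) nearest=4 d=11 new=(15,0) → add node 7 parent=4 cost=13
21. q=(5,10) nearest=5 d=3 new=(5,10) → add node 8 parent=5 cost=13
22. q=(24,4) nearest=7 d=9 new=(19,4) → blocked by [12,20]×[2,4], reject
23. q=(9,4) nearest=3 d=2 new=(9,4) → add node 9 parent=3 cost=10
24. q=(10,1) nearest=3 d=1 new=(10,1) → add node 10 parent=3 cost=9
25. q=(7,9) nearest=5 d=1 new=(7,9) → add node 11 parent=5 cost=11
26. q=(12,6) nearest=9 d=3 new=(12,6) → blocked by [10,20]×[6,9], reject
27. q=(4,12) nearest=8 d=2 new=(4,12) → add node 12 parent=8 cost=15
28. q=(9,5) nearest=9 d=1 new=(9,5) → add node 13 parent=9 cost=11
29. q=(45,10) nearest=7 d=30 new=(19,4) → blocked by [12,20]×[2,4], reject
30. q=(1,13) nearest=12 d=3 new=(1,13) → add node 14 parent=12 cost=18

Node count: 15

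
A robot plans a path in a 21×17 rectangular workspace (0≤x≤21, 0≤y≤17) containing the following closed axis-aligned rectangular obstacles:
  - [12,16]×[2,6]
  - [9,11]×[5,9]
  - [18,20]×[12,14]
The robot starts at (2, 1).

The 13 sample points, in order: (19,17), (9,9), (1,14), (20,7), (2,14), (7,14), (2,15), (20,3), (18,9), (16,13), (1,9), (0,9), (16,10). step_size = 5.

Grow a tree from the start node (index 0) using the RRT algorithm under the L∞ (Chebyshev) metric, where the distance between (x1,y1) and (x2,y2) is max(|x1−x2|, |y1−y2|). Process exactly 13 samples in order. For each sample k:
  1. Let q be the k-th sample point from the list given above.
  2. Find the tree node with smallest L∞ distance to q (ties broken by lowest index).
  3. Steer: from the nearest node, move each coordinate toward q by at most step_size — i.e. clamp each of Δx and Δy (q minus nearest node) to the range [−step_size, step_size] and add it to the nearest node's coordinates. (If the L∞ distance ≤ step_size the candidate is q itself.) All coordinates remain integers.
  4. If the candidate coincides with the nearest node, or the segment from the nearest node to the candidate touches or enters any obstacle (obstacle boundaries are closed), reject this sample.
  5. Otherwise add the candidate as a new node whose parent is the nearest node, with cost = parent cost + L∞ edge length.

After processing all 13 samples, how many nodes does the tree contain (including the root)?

Node count: 8

1. q=(19,17) nearest=0 d=17 new=(7,6) → add node 1 parent=0 cost=5
2. q=(9,9) nearest=1 d=3 new=(9,9) → blocked by [9,11]×[5,9], reject
3. q=(1,14) nearest=1 d=8 new=(2,11) → add node 2 parent=1 cost=10
4. q=(20,7) nearest=1 d=13 new=(12,7) → blocked by [9,11]×[5,9], reject
5. q=(2,14) nearest=2 d=3 new=(2,14) → add node 3 parent=2 cost=13
6. q=(7,14) nearest=2 d=5 new=(7,14) → add node 4 parent=2 cost=15
7. q=(2,15) nearest=3 d=1 new=(2,15) → add node 5 parent=3 cost=14
8. q=(20,3) nearest=1 d=13 new=(12,3) → blocked by [12,16]×[2,6], reject
9. q=(18,9) nearest=1 d=11 new=(12,9) → blocked by [9,11]×[5,9], reject
10. q=(16,13) nearest=1 d=9 new=(12,11) → blocked by [9,11]×[5,9], reject
11. q=(1,9) nearest=2 d=2 new=(1,9) → add node 6 parent=2 cost=12
12. q=(0,9) nearest=6 d=1 new=(0,9) → add node 7 parent=6 cost=13
13. q=(16,10) nearest=1 d=9 new=(12,10) → blocked by [9,11]×[5,9], reject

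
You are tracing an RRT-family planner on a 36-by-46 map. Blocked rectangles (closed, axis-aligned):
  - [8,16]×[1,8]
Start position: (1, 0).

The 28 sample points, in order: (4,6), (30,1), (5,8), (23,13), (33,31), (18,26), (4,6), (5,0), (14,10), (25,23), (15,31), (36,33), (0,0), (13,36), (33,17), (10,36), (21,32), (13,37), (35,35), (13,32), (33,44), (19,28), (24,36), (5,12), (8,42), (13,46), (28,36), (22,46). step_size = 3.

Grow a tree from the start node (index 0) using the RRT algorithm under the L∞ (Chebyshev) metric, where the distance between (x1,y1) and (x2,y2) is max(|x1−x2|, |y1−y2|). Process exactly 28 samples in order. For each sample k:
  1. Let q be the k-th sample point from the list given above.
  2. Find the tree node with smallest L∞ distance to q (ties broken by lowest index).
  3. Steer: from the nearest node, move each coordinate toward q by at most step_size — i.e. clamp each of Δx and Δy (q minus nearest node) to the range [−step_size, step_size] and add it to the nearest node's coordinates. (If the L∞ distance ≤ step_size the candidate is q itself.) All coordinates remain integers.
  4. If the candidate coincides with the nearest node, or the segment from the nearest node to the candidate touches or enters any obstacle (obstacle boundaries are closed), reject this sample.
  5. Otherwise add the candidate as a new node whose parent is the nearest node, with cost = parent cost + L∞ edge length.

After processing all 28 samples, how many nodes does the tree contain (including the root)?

1. q=(4,6) nearest=0 d=6 new=(4,3) → add node 1 parent=0 cost=3
2. q=(30,1) nearest=1 d=26 new=(7,1) → add node 2 parent=1 cost=6
3. q=(5,8) nearest=1 d=5 new=(5,6) → add node 3 parent=1 cost=6
4. q=(23,13) nearest=2 d=16 new=(10,4) → blocked by [8,16]×[1,8], reject
5. q=(33,31) nearest=3 d=28 new=(8,9) → add node 4 parent=3 cost=9
6. q=(18,26) nearest=4 d=17 new=(11,12) → add node 5 parent=4 cost=12
7. q=(4,6) nearest=3 d=1 new=(4,6) → add node 6 parent=3 cost=7
8. q=(5,0) nearest=2 d=2 new=(5,0) → add node 7 parent=2 cost=8
9. q=(14,10) nearest=5 d=3 new=(14,10) → add node 8 parent=5 cost=15
10. q=(25,23) nearest=8 d=13 new=(17,13) → add node 9 parent=8 cost=18
11. q=(15,31) nearest=9 d=18 new=(15,16) → add node 10 parent=9 cost=21
12. q=(36,33) nearest=9 d=20 new=(20,16) → add node 11 parent=9 cost=21
13. q=(0,0) nearest=0 d=1 new=(0,0) → add node 12 parent=0 cost=1
14. q=(13,36) nearest=10 d=20 new=(13,19) → add node 13 parent=10 cost=24
15. q=(33,17) nearest=11 d=13 new=(23,17) → add node 14 parent=11 cost=24
16. q=(10,36) nearest=13 d=17 new=(10,22) → add node 15 parent=13 cost=27
17. q=(21,32) nearest=15 d=11 new=(13,25) → add node 16 parent=15 cost=30
18. q=(13,37) nearest=16 d=12 new=(13,28) → add node 17 parent=16 cost=33
19. q=(35,35) nearest=14 d=18 new=(26,20) → add node 18 parent=14 cost=27
20. q=(13,32) nearest=17 d=4 new=(13,31) → add node 19 parent=17 cost=36
21. q=(33,44) nearest=16 d=20 new=(16,28) → add node 20 parent=16 cost=33
22. q=(19,28) nearest=20 d=3 new=(19,28) → add node 21 parent=20 cost=36
23. q=(24,36) nearest=20 d=8 new=(19,31) → add node 22 parent=20 cost=36
24. q=(5,12) nearest=4 d=3 new=(5,12) → add node 23 parent=4 cost=12
25. q=(8,42) nearest=19 d=11 new=(10,34) → add node 24 parent=19 cost=39
26. q=(13,46) nearest=24 d=12 new=(13,37) → add node 25 parent=24 cost=42
27. q=(28,36) nearest=21 d=9 new=(22,31) → add node 26 parent=21 cost=39
28. q=(22,46) nearest=25 d=9 new=(16,40) → add node 27 parent=25 cost=45

Node count: 28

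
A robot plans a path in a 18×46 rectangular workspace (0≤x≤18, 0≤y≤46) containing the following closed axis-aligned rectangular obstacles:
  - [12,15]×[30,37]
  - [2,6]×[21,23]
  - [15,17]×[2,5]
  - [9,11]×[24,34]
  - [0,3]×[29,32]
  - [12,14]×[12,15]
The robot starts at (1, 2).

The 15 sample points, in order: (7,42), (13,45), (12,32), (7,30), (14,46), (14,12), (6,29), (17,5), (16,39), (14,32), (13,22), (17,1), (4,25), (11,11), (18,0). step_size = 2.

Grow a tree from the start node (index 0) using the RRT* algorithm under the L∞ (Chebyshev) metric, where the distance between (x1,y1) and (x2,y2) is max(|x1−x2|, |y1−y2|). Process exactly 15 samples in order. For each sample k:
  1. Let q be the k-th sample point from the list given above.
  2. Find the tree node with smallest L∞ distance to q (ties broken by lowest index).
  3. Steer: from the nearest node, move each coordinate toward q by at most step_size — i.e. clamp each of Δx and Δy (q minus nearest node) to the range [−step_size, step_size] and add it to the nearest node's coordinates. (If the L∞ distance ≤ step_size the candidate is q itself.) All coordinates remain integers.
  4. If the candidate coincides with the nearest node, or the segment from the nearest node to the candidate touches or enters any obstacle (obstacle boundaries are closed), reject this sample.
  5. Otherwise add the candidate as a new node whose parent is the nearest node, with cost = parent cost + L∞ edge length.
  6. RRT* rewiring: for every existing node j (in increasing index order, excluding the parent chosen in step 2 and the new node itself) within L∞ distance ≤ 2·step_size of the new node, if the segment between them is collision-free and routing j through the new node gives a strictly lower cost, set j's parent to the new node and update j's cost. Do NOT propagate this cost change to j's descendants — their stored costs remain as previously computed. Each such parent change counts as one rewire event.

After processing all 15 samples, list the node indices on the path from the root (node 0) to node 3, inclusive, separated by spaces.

1. q=(7,42) nearest=0 d=40 new=(3,4) → add node 1 parent=0 cost=2
2. q=(13,45) nearest=1 d=41 new=(5,6) → add node 2 parent=1 cost=4
3. q=(12,32) nearest=2 d=26 new=(7,8) → add node 3 parent=2 cost=6
4. q=(7,30) nearest=3 d=22 new=(7,10) → add node 4 parent=3 cost=8
5. q=(14,46) nearest=4 d=36 new=(9,12) → add node 5 parent=4 cost=10
6. q=(14,12) nearest=5 d=5 new=(11,12) → add node 6 parent=5 cost=12
7. q=(6,29) nearest=5 d=17 new=(7,14) → add node 7 parent=5 cost=12
8. q=(17,5) nearest=6 d=7 new=(13,10) → add node 8 parent=6 cost=14
9. q=(16,39) nearest=7 d=25 new=(9,16) → add node 9 parent=7 cost=14
10. q=(14,32) nearest=9 d=16 new=(11,18) → add node 10 parent=9 cost=16
11. q=(13,22) nearest=10 d=4 new=(13,20) → add node 11 parent=10 cost=18
12. q=(17,1) nearest=8 d=9 new=(15,8) → add node 12 parent=8 cost=16
13. q=(4,25) nearest=10 d=7 new=(9,20) → add node 13 parent=10 cost=18
14. q=(11,11) nearest=6 d=1 new=(11,11) → add node 14 parent=6 cost=13
15. q=(18,0) nearest=12 d=8 new=(17,6) → add node 15 parent=12 cost=18

Path: 0 1 2 3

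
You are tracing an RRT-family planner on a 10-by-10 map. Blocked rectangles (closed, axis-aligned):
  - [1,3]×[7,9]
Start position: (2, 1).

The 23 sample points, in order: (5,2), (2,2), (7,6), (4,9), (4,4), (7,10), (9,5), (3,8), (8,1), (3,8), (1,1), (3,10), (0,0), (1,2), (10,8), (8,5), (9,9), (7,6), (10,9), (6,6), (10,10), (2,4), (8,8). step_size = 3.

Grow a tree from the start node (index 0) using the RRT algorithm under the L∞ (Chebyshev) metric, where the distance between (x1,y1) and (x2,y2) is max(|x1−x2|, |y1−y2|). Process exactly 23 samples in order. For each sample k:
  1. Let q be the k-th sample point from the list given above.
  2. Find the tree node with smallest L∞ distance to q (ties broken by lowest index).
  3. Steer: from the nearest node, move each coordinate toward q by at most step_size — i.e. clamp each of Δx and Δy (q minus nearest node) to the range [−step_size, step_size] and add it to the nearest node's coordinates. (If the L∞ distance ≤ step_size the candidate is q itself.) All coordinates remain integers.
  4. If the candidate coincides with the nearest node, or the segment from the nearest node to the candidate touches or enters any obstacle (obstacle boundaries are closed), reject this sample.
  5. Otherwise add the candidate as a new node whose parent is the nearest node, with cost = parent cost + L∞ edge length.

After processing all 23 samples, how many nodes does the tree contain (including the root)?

Node count: 22

1. q=(5,2) nearest=0 d=3 new=(5,2) → add node 1 parent=0 cost=3
2. q=(2,2) nearest=0 d=1 new=(2,2) → add node 2 parent=0 cost=1
3. q=(7,6) nearest=1 d=4 new=(7,5) → add node 3 parent=1 cost=6
4. q=(4,9) nearest=3 d=4 new=(4,8) → add node 4 parent=3 cost=9
5. q=(4,4) nearest=1 d=2 new=(4,4) → add node 5 parent=1 cost=5
6. q=(7,10) nearest=4 d=3 new=(7,10) → add node 6 parent=4 cost=12
7. q=(9,5) nearest=3 d=2 new=(9,5) → add node 7 parent=3 cost=8
8. q=(3,8) nearest=4 d=1 new=(3,8) → blocked by [1,3]×[7,9], reject
9. q=(8,1) nearest=1 d=3 new=(8,1) → add node 8 parent=1 cost=6
10. q=(3,8) nearest=4 d=1 new=(3,8) → blocked by [1,3]×[7,9], reject
11. q=(1,1) nearest=0 d=1 new=(1,1) → add node 9 parent=0 cost=1
12. q=(3,10) nearest=4 d=2 new=(3,10) → add node 10 parent=4 cost=11
13. q=(0,0) nearest=9 d=1 new=(0,0) → add node 11 parent=9 cost=2
14. q=(1,2) nearest=0 d=1 new=(1,2) → add node 12 parent=0 cost=1
15. q=(10,8) nearest=3 d=3 new=(10,8) → add node 13 parent=3 cost=9
16. q=(8,5) nearest=3 d=1 new=(8,5) → add node 14 parent=3 cost=7
17. q=(9,9) nearest=13 d=1 new=(9,9) → add node 15 parent=13 cost=10
18. q=(7,6) nearest=3 d=1 new=(7,6) → add node 16 parent=3 cost=7
19. q=(10,9) nearest=13 d=1 new=(10,9) → add node 17 parent=13 cost=10
20. q=(6,6) nearest=3 d=1 new=(6,6) → add node 18 parent=3 cost=7
21. q=(10,10) nearest=15 d=1 new=(10,10) → add node 19 parent=15 cost=11
22. q=(2,4) nearest=2 d=2 new=(2,4) → add node 20 parent=2 cost=3
23. q=(8,8) nearest=15 d=1 new=(8,8) → add node 21 parent=15 cost=11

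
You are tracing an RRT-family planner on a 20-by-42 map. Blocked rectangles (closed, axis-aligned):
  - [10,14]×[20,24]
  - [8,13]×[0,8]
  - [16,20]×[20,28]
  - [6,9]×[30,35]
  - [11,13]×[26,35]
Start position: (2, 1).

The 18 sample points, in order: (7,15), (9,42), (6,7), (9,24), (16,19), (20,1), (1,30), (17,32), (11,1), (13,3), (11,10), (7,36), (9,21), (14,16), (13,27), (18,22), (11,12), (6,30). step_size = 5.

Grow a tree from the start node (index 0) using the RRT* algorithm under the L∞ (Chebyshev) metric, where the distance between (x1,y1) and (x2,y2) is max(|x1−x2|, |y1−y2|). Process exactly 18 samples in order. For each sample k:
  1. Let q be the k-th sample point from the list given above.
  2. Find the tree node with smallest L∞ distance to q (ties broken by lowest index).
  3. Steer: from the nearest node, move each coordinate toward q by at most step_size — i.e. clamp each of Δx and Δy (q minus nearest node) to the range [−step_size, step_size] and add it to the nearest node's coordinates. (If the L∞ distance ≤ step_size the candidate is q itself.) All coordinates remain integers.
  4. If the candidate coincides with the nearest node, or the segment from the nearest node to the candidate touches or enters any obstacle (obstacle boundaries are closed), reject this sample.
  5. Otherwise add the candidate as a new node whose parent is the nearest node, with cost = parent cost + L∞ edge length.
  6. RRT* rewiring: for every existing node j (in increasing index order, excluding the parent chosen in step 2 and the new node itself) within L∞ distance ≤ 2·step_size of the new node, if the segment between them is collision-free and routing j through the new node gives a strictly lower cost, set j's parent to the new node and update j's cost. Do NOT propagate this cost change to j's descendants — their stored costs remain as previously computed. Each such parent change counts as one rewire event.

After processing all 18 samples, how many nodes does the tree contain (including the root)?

1. q=(7,15) nearest=0 d=14 new=(7,6) → add node 1 parent=0 cost=5
2. q=(9,42) nearest=1 d=36 new=(9,11) → add node 2 parent=1 cost=10
3. q=(6,7) nearest=1 d=1 new=(6,7) → add node 3 parent=1 cost=6
4. q=(9,24) nearest=2 d=13 new=(9,16) → add node 4 parent=2 cost=15
5. q=(16,19) nearest=4 d=7 new=(14,19) → add node 5 parent=4 cost=20
6. q=(20,1) nearest=2 d=11 new=(14,6) → blocked by [8,13]×[0,8], reject
7. q=(1,30) nearest=5 d=13 new=(9,24) → blocked by [10,14]×[20,24], reject
8. q=(17,32) nearest=5 d=13 new=(17,24) → blocked by [16,20]×[20,28], reject
9. q=(11,1) nearest=1 d=5 new=(11,1) → blocked by [8,13]×[0,8], reject
10. q=(13,3) nearest=1 d=6 new=(12,3) → blocked by [8,13]×[0,8], reject
11. q=(11,10) nearest=2 d=2 new=(11,10) → add node 6 parent=2 cost=12
12. q=(7,36) nearest=5 d=17 new=(9,24) → blocked by [10,14]×[20,24], reject
13. q=(9,21) nearest=4 d=5 new=(9,21) → add node 7 parent=4 cost=20
14. q=(14,16) nearest=5 d=3 new=(14,16) → add node 8 parent=5 cost=23
15. q=(13,27) nearest=7 d=6 new=(13,26) → blocked by [10,14]×[20,24], reject
16. q=(18,22) nearest=5 d=4 new=(18,22) → blocked by [16,20]×[20,28], reject
17. q=(11,12) nearest=2 d=2 new=(11,12) → add node 9 parent=2 cost=12; rewire 5→9 (19<20); rewire 8→9 (16<23)
18. q=(6,30) nearest=7 d=9 new=(6,26) → add node 10 parent=7 cost=25

Node count: 11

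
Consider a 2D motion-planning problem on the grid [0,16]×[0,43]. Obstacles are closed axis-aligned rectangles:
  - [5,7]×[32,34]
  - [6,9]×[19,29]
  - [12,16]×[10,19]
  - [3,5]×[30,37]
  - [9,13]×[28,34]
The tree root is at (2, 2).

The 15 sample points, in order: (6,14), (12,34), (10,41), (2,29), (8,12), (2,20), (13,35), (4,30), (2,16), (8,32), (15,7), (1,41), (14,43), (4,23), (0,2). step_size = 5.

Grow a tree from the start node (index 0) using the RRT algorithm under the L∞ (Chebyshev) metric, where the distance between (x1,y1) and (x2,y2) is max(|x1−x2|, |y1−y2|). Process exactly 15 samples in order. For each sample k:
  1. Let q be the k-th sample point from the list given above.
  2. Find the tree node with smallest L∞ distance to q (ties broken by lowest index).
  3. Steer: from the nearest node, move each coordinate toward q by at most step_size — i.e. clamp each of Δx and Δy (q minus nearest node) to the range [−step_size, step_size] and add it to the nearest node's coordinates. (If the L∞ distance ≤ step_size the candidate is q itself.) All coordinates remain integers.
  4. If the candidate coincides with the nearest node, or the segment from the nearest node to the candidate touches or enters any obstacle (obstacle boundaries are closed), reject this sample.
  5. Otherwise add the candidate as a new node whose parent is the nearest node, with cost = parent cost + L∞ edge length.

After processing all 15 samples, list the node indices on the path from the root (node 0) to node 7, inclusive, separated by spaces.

1. q=(6,14) nearest=0 d=12 new=(6,7) → add node 1 parent=0 cost=5
2. q=(12,34) nearest=1 d=27 new=(11,12) → add node 2 parent=1 cost=10
3. q=(10,41) nearest=2 d=29 new=(10,17) → add node 3 parent=2 cost=15
4. q=(2,29) nearest=3 d=12 new=(5,22) → blocked by [6,9]×[19,29], reject
5. q=(8,12) nearest=2 d=3 new=(8,12) → add node 4 parent=2 cost=13
6. q=(2,20) nearest=3 d=8 new=(5,20) → blocked by [6,9]×[19,29], reject
7. q=(13,35) nearest=3 d=18 new=(13,22) → add node 5 parent=3 cost=20
8. q=(4,30) nearest=5 d=9 new=(8,27) → blocked by [6,9]×[19,29], reject
9. q=(2,16) nearest=4 d=6 new=(3,16) → add node 6 parent=4 cost=18
10. q=(8,32) nearest=5 d=10 new=(8,27) → blocked by [6,9]×[19,29], reject
11. q=(15,7) nearest=2 d=5 new=(15,7) → blocked by [12,16]×[10,19], reject
12. q=(1,41) nearest=5 d=19 new=(8,27) → blocked by [6,9]×[19,29], reject
13. q=(14,43) nearest=5 d=21 new=(14,27) → add node 7 parent=5 cost=25
14. q=(4,23) nearest=3 d=6 new=(5,22) → blocked by [6,9]×[19,29], reject
15. q=(0,2) nearest=0 d=2 new=(0,2) → add node 8 parent=0 cost=2

Path: 0 1 2 3 5 7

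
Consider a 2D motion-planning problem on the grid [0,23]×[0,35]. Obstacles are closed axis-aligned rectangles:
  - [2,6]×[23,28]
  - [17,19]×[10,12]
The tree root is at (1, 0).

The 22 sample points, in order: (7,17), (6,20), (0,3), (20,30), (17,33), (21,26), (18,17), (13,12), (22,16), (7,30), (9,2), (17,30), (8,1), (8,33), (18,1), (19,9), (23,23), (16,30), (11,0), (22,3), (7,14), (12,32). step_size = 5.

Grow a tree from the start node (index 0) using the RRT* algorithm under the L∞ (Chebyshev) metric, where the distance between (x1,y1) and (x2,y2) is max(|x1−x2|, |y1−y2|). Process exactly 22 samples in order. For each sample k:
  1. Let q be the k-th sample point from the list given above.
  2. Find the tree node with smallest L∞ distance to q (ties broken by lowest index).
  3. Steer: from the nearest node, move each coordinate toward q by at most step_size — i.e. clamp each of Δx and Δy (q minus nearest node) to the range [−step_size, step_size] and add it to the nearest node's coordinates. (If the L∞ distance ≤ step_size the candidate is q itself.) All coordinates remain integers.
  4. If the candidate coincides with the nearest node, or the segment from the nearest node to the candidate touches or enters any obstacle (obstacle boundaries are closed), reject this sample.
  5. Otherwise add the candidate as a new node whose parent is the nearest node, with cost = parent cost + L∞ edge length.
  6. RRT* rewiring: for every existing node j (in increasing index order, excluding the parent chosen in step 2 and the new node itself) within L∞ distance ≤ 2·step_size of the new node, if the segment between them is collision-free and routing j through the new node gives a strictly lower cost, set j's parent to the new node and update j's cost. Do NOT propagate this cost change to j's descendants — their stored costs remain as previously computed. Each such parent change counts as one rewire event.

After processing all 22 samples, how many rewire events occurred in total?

Rewire events: 1

1. q=(7,17) nearest=0 d=17 new=(6,5) → add node 1 parent=0 cost=5
2. q=(6,20) nearest=1 d=15 new=(6,10) → add node 2 parent=1 cost=10
3. q=(0,3) nearest=0 d=3 new=(0,3) → add node 3 parent=0 cost=3
4. q=(20,30) nearest=2 d=20 new=(11,15) → add node 4 parent=2 cost=15
5. q=(17,33) nearest=4 d=18 new=(16,20) → add node 5 parent=4 cost=20
6. q=(21,26) nearest=5 d=6 new=(21,25) → add node 6 parent=5 cost=25
7. q=(18,17) nearest=5 d=3 new=(18,17) → add node 7 parent=5 cost=23
8. q=(13,12) nearest=4 d=3 new=(13,12) → add node 8 parent=4 cost=18
9. q=(22,16) nearest=7 d=4 new=(22,16) → add node 9 parent=7 cost=27
10. q=(7,30) nearest=5 d=10 new=(11,25) → add node 10 parent=5 cost=25
11. q=(9,2) nearest=1 d=3 new=(9,2) → add node 11 parent=1 cost=8
12. q=(17,30) nearest=6 d=5 new=(17,30) → add node 12 parent=6 cost=30
13. q=(8,1) nearest=11 d=1 new=(8,1) → add node 13 parent=11 cost=9
14. q=(8,33) nearest=10 d=8 new=(8,30) → add node 14 parent=10 cost=30
15. q=(18,1) nearest=11 d=9 new=(14,1) → add node 15 parent=11 cost=13
16. q=(19,9) nearest=8 d=6 new=(18,9) → add node 16 parent=8 cost=23
17. q=(23,23) nearest=6 d=2 new=(23,23) → add node 17 parent=6 cost=27
18. q=(16,30) nearest=12 d=1 new=(16,30) → add node 18 parent=12 cost=31
19. q=(11,0) nearest=11 d=2 new=(11,0) → add node 19 parent=11 cost=10; rewire 16→19 (19<23)
20. q=(22,3) nearest=16 d=6 new=(22,4) → add node 20 parent=16 cost=24
21. q=(7,14) nearest=2 d=4 new=(7,14) → add node 21 parent=2 cost=14
22. q=(12,32) nearest=14 d=4 new=(12,32) → add node 22 parent=14 cost=34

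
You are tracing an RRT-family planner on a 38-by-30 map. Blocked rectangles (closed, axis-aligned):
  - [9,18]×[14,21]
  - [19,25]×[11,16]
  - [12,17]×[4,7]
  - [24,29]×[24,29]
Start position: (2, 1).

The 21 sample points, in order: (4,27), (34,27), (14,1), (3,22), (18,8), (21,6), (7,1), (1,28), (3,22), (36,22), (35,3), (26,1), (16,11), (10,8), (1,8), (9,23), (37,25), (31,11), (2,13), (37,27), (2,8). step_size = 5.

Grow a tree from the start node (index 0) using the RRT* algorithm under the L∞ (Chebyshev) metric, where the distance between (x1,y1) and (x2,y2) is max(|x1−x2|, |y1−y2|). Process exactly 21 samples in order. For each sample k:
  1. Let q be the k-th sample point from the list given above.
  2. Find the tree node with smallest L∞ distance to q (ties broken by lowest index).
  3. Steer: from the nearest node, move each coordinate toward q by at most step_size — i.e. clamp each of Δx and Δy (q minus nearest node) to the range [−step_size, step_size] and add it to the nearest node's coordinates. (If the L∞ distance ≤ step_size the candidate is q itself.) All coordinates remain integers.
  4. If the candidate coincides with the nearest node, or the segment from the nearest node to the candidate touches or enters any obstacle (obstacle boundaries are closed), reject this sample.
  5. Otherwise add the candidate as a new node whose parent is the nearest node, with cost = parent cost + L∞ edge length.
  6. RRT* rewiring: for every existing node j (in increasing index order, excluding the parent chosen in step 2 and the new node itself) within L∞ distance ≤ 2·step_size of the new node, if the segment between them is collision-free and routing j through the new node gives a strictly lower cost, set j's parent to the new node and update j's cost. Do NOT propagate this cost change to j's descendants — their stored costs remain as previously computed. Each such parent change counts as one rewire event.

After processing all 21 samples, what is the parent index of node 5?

1. q=(4,27) nearest=0 d=26 new=(4,6) → add node 1 parent=0 cost=5
2. q=(34,27) nearest=1 d=30 new=(9,11) → add node 2 parent=1 cost=10
3. q=(14,1) nearest=1 d=10 new=(9,1) → add node 3 parent=1 cost=10
4. q=(3,22) nearest=2 d=11 new=(4,16) → add node 4 parent=2 cost=15
5. q=(18,8) nearest=2 d=9 new=(14,8) → add node 5 parent=2 cost=15
6. q=(21,6) nearest=5 d=7 new=(19,6) → blocked by [12,17]×[4,7], reject
7. q=(7,1) nearest=3 d=2 new=(7,1) → add node 6 parent=3 cost=12
8. q=(1,28) nearest=4 d=12 new=(1,21) → add node 7 parent=4 cost=20
9. q=(3,22) nearest=7 d=2 new=(3,22) → add node 8 parent=7 cost=22
10. q=(36,22) nearest=5 d=22 new=(19,13) → blocked by [19,25]×[11,16], reject
11. q=(35,3) nearest=5 d=21 new=(19,3) → blocked by [12,17]×[4,7], reject
12. q=(26,1) nearest=5 d=12 new=(19,3) → blocked by [12,17]×[4,7], reject
13. q=(16,11) nearest=5 d=3 new=(16,11) → add node 9 parent=5 cost=18
14. q=(10,8) nearest=2 d=3 new=(10,8) → add node 10 parent=2 cost=13
15. q=(1,8) nearest=1 d=3 new=(1,8) → add node 11 parent=1 cost=8
16. q=(9,23) nearest=8 d=6 new=(8,23) → add node 12 parent=8 cost=27
17. q=(37,25) nearest=9 d=21 new=(21,16) → blocked by [19,25]×[11,16], reject
18. q=(31,11) nearest=9 d=15 new=(21,11) → blocked by [19,25]×[11,16], reject
19. q=(2,13) nearest=4 d=3 new=(2,13) → add node 13 parent=4 cost=18
20. q=(37,27) nearest=9 d=21 new=(21,16) → blocked by [19,25]×[11,16], reject
21. q=(2,8) nearest=11 d=1 new=(2,8) → add node 14 parent=11 cost=9; rewire 13→14 (14<18)

Parent of node 5: 2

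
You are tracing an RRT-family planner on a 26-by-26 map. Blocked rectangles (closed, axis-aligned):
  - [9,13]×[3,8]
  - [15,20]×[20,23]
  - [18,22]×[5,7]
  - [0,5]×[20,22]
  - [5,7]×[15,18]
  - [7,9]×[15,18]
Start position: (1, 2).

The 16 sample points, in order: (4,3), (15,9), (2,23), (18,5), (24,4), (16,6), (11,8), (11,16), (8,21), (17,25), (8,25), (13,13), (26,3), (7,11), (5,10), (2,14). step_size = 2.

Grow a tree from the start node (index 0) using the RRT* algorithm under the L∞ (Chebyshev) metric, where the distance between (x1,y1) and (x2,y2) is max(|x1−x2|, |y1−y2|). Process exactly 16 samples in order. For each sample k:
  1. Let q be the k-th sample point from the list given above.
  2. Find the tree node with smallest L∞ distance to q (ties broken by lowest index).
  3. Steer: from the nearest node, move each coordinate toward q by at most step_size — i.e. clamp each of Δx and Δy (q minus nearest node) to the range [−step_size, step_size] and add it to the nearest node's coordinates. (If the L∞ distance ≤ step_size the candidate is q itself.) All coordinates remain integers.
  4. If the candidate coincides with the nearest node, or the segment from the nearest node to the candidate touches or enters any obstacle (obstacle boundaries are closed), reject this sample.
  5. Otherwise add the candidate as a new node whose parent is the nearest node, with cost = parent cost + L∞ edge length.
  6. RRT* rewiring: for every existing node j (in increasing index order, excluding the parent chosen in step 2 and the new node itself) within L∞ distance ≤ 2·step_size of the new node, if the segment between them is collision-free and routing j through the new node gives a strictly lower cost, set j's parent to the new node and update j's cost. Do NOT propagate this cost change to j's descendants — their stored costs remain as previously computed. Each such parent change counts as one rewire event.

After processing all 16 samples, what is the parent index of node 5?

Parent of node 5: 3

1. q=(4,3) nearest=0 d=3 new=(3,3) → add node 1 parent=0 cost=2
2. q=(15,9) nearest=1 d=12 new=(5,5) → add node 2 parent=1 cost=4
3. q=(2,23) nearest=2 d=18 new=(3,7) → add node 3 parent=2 cost=6
4. q=(18,5) nearest=2 d=13 new=(7,5) → add node 4 parent=2 cost=6
5. q=(24,4) nearest=4 d=17 new=(9,4) → blocked by [9,13]×[3,8], reject
6. q=(16,6) nearest=4 d=9 new=(9,6) → blocked by [9,13]×[3,8], reject
7. q=(11,8) nearest=4 d=4 new=(9,7) → blocked by [9,13]×[3,8], reject
8. q=(11,16) nearest=3 d=9 new=(5,9) → add node 5 parent=3 cost=8
9. q=(8,21) nearest=5 d=12 new=(7,11) → add node 6 parent=5 cost=10
10. q=(17,25) nearest=6 d=14 new=(9,13) → add node 7 parent=6 cost=12
11. q=(8,25) nearest=7 d=12 new=(8,15) → blocked by [7,9]×[15,18], reject
12. q=(13,13) nearest=7 d=4 new=(11,13) → add node 8 parent=7 cost=14
13. q=(26,3) nearest=8 d=15 new=(13,11) → add node 9 parent=8 cost=16
14. q=(7,11) nearest=6 d=0 → coincident, reject
15. q=(5,10) nearest=5 d=1 new=(5,10) → add node 10 parent=5 cost=9
16. q=(2,14) nearest=10 d=4 new=(3,12) → add node 11 parent=10 cost=11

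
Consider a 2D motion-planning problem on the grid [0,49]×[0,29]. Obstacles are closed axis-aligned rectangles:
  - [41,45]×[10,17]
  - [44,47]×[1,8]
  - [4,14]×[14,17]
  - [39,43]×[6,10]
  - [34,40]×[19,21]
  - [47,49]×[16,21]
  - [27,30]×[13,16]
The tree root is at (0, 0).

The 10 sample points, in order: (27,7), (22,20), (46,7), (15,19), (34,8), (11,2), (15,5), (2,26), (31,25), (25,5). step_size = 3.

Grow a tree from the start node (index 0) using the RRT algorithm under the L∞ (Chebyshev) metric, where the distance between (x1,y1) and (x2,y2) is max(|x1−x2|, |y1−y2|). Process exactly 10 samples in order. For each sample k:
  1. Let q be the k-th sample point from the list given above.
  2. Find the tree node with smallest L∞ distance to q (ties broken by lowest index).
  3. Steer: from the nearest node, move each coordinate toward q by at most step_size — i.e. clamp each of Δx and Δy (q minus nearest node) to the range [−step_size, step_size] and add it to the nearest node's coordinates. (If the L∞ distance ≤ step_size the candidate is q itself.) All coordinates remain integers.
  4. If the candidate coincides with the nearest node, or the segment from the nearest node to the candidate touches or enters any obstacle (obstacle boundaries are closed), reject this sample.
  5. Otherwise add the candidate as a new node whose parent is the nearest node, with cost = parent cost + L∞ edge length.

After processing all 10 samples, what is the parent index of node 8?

Parent of node 8: 4

1. q=(27,7) nearest=0 d=27 new=(3,3) → add node 1 parent=0 cost=3
2. q=(22,20) nearest=1 d=19 new=(6,6) → add node 2 parent=1 cost=6
3. q=(46,7) nearest=2 d=40 new=(9,7) → add node 3 parent=2 cost=9
4. q=(15,19) nearest=3 d=12 new=(12,10) → add node 4 parent=3 cost=12
5. q=(34,8) nearest=4 d=22 new=(15,8) → add node 5 parent=4 cost=15
6. q=(11,2) nearest=2 d=5 new=(9,3) → add node 6 parent=2 cost=9
7. q=(15,5) nearest=5 d=3 new=(15,5) → add node 7 parent=5 cost=18
8. q=(2,26) nearest=4 d=16 new=(9,13) → add node 8 parent=4 cost=15
9. q=(31,25) nearest=5 d=17 new=(18,11) → add node 9 parent=5 cost=18
10. q=(25,5) nearest=9 d=7 new=(21,8) → add node 10 parent=9 cost=21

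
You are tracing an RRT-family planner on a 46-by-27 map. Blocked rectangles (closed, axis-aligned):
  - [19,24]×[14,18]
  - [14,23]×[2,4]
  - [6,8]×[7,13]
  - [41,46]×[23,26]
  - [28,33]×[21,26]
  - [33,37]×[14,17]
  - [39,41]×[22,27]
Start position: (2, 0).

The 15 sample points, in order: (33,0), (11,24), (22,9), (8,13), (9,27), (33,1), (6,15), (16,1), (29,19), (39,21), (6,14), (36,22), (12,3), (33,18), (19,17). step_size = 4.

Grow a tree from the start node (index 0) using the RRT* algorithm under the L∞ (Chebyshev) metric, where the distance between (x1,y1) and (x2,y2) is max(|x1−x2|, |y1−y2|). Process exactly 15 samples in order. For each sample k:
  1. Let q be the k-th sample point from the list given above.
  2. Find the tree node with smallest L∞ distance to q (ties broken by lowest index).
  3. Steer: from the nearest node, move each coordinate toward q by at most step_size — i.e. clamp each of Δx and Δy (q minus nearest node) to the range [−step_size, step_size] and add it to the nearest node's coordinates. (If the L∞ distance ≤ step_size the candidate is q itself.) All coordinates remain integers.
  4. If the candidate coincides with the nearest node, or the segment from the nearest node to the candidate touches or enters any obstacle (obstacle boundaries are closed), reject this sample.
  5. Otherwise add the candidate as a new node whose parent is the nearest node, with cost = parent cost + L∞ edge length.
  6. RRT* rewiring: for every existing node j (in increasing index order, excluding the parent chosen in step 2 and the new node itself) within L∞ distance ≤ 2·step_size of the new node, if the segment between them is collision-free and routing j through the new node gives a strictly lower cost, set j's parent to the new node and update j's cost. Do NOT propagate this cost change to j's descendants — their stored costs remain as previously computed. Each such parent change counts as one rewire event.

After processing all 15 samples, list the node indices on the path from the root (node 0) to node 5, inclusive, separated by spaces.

Path: 0 1 3 5

1. q=(33,0) nearest=0 d=31 new=(6,0) → add node 1 parent=0 cost=4
2. q=(11,24) nearest=0 d=24 new=(6,4) → add node 2 parent=0 cost=4
3. q=(22,9) nearest=1 d=16 new=(10,4) → add node 3 parent=1 cost=8
4. q=(8,13) nearest=2 d=9 new=(8,8) → blocked by [6,8]×[7,13], reject
5. q=(9,27) nearest=2 d=23 new=(9,8) → add node 4 parent=2 cost=8
6. q=(33,1) nearest=3 d=23 new=(14,1) → add node 5 parent=3 cost=12
7. q=(6,15) nearest=4 d=7 new=(6,12) → blocked by [6,8]×[7,13], reject
8. q=(16,1) nearest=5 d=2 new=(16,1) → add node 6 parent=5 cost=14
9. q=(29,19) nearest=5 d=18 new=(18,5) → blocked by [14,23]×[2,4], reject
10. q=(39,21) nearest=6 d=23 new=(20,5) → blocked by [14,23]×[2,4], reject
11. q=(6,14) nearest=4 d=6 new=(6,12) → blocked by [6,8]×[7,13], reject
12. q=(36,22) nearest=6 d=21 new=(20,5) → blocked by [14,23]×[2,4], reject
13. q=(12,3) nearest=3 d=2 new=(12,3) → add node 7 parent=3 cost=10
14. q=(33,18) nearest=6 d=17 new=(20,5) → blocked by [14,23]×[2,4], reject
15. q=(19,17) nearest=4 d=10 new=(13,12) → add node 8 parent=4 cost=12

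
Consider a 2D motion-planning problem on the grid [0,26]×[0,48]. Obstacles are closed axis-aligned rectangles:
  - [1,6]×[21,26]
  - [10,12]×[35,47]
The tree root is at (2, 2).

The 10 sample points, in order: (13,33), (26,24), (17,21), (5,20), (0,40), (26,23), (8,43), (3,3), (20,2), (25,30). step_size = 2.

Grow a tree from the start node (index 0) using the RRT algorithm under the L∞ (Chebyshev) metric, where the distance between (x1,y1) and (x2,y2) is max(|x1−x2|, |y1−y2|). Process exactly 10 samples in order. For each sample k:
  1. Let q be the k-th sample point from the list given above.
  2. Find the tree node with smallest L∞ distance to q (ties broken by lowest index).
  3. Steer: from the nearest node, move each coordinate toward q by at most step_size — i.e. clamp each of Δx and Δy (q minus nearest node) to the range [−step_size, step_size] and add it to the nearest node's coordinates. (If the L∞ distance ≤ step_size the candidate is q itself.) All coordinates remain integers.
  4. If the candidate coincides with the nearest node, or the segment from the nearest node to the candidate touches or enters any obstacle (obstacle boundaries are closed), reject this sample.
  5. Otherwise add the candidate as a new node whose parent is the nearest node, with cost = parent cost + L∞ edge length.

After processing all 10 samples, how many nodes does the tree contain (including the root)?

1. q=(13,33) nearest=0 d=31 new=(4,4) → add node 1 parent=0 cost=2
2. q=(26,24) nearest=1 d=22 new=(6,6) → add node 2 parent=1 cost=4
3. q=(17,21) nearest=2 d=15 new=(8,8) → add node 3 parent=2 cost=6
4. q=(5,20) nearest=3 d=12 new=(6,10) → add node 4 parent=3 cost=8
5. q=(0,40) nearest=4 d=30 new=(4,12) → add node 5 parent=4 cost=10
6. q=(26,23) nearest=3 d=18 new=(10,10) → add node 6 parent=3 cost=8
7. q=(8,43) nearest=5 d=31 new=(6,14) → add node 7 parent=5 cost=12
8. q=(3,3) nearest=0 d=1 new=(3,3) → add node 8 parent=0 cost=1
9. q=(20,2) nearest=6 d=10 new=(12,8) → add node 9 parent=6 cost=10
10. q=(25,30) nearest=7 d=19 new=(8,16) → add node 10 parent=7 cost=14

Node count: 11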